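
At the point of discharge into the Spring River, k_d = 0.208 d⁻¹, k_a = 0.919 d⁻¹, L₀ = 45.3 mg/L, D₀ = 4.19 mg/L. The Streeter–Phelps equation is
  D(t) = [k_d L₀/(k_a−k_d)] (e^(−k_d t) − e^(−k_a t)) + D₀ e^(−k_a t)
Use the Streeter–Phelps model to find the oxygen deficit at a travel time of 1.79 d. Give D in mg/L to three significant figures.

k_d L₀/(k_a−k_d) = 0.208×45.3/(0.919−0.208) = 9.422/0.7110 = 13.25 mg/L.
e^(−k_d t) = e^(−0.208×1.790) = 0.6891; e^(−k_a t) = e^(−0.919×1.790) = 0.1930.
D = 13.25 × (0.6891 − 0.1930) + 4.19 × 0.1930 = 6.575 + 0.8087 = 7.383 mg/L.

D ≈ 7.38 mg/L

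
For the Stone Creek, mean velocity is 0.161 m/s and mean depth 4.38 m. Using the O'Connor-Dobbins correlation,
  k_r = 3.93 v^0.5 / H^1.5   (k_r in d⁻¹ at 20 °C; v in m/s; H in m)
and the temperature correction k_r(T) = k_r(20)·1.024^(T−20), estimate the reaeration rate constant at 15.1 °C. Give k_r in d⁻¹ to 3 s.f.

k_r ≈ 0.153 d⁻¹

k_r(20) = 3.93 × 0.161^0.5 / 4.38^1.5 = 3.93 × 0.4012 / 9.167 = 0.1720 d⁻¹.
k_r(15.1) = 0.1720 × 1.024^(15.1−20) = 0.1720 × 0.8903 = 0.1532 d⁻¹.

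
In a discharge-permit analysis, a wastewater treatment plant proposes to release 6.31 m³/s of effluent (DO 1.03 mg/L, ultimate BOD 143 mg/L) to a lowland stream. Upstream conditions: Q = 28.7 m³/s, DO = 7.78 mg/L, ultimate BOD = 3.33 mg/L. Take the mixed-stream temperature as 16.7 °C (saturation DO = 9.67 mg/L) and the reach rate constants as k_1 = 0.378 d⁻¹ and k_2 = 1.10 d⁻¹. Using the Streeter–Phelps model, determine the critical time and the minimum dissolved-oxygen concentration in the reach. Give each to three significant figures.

t_c ≈ 1.16 d; minimum DO ≈ 3.34 mg/L

Mixed DO = (28.7×7.78 + 6.31×1.03)/(28.7+6.31) = 229.8/35.01 = 6.563 mg/L.
Mixed L₀ = (28.7×3.33 + 6.31×143)/(35.01) = 997.9/35.01 = 28.50 mg/L.
Initial deficit D₀ = C_s − DO₀ = 9.67 − 6.563 = 3.107 mg/L.
t_c = (1/0.7220) ln[(1.10/0.378)(1 − 3.107×0.7220/(0.378×28.50))] = 1.385 × ln(2.304) = 1.156 d.
D_c = (0.378/1.10) × 28.50 × e^(−0.378×1.156) = 0.3436 × 28.50 × 0.6460 = 6.327 mg/L.
Minimum DO = 9.67 − 6.327 = 3.343 mg/L.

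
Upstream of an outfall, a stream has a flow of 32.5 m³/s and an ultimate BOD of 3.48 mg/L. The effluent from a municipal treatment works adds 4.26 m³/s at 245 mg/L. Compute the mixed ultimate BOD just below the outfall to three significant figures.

31.5 mg/L

Flow-weighted mixing: C = (Q_r C_r + Q_w C_w)/(Q_r + Q_w)
= (32.5×3.48 + 4.26×245)/(32.5 + 4.26) = 1157/36.76 = 31.47 mg/L.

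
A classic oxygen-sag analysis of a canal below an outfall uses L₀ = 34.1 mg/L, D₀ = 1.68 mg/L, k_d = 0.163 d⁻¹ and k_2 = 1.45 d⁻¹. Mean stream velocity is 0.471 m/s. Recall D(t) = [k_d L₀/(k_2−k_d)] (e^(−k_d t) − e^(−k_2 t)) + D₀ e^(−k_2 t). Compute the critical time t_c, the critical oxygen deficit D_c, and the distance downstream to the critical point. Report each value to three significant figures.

With k_2/k_d = 8.896 and 1 − D₀(k_2−k_d)/(k_d L₀) = 0.6110,
t_c = ln(8.896 × 0.6110) / (1.45 − 0.163) = ln(5.435) / 1.287 = 1.693/1.287 = 1.315 d.
L(t_c) = L₀ e^(−k_d t_c) = 34.1 × 0.8070 = 27.52 mg/L, and at the critical point k_2 D_c = k_d L, so D_c = (0.163/1.45) × 27.52 = 3.094 mg/L.
x_c = v t_c = 0.471 m/s × 1.315 d × 86400 s/d = 53530 m ≈ 53.5 km.

t_c ≈ 1.32 d; D_c ≈ 3.09 mg/L; x_c ≈ 53.5 km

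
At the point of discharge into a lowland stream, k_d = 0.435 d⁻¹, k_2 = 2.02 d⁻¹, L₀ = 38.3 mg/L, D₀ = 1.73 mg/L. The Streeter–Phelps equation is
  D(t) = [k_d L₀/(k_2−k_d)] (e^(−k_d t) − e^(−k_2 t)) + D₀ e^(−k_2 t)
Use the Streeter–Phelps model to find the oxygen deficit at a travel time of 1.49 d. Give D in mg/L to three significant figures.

k_d L₀/(k_2−k_d) = 0.435×38.3/(2.02−0.435) = 16.66/1.585 = 10.51 mg/L.
e^(−k_d t) = e^(−0.435×1.490) = 0.5230; e^(−k_2 t) = e^(−2.02×1.490) = 0.04930.
D = 10.51 × (0.5230 − 0.04930) + 1.73 × 0.04930 = 4.979 + 0.08529 = 5.065 mg/L.

D ≈ 5.06 mg/L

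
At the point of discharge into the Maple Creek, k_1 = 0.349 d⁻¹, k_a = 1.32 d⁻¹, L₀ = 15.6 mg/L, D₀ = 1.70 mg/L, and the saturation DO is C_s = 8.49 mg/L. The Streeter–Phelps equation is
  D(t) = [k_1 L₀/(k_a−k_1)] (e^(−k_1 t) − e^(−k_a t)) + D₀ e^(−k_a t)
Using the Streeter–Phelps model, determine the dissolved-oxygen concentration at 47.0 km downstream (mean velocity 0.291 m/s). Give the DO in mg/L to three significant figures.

Travel time t = x/v = 47.0 km / (0.291 m/s) = 47000 m / 0.291 m/s = 161500 s = 1.869 d.
k_1 L₀/(k_a−k_1) = 0.349×15.6/(1.32−0.349) = 5.444/0.9710 = 5.607 mg/L.
e^(−k_1 t) = e^(−0.349×1.869) = 0.5208; e^(−k_a t) = e^(−1.32×1.869) = 0.08479.
D = 5.607 × (0.5208 − 0.08479) + 1.70 × 0.08479 = 2.445 + 0.1441 = 2.589 mg/L.
DO = C_s − D = 8.49 − 2.589 = 5.901 mg/L.

DO ≈ 5.90 mg/L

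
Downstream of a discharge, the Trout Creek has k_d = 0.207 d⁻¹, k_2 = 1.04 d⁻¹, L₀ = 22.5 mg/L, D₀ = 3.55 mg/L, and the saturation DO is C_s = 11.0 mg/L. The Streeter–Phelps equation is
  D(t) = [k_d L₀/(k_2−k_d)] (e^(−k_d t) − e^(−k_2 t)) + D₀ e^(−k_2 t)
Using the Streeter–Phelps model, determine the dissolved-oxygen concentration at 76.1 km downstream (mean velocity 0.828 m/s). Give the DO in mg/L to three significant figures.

DO ≈ 7.19 mg/L

Travel time t = x/v = 76.1 km / (0.828 m/s) = 76100 m / 0.828 m/s = 91910 s = 1.064 d.
k_d L₀/(k_2−k_d) = 0.207×22.5/(1.04−0.207) = 4.657/0.8330 = 5.591 mg/L.
e^(−k_d t) = e^(−0.207×1.064) = 0.8024; e^(−k_2 t) = e^(−1.04×1.064) = 0.3308.
D = 5.591 × (0.8024 − 0.3308) + 3.55 × 0.3308 = 2.637 + 1.174 = 3.811 mg/L.
DO = C_s − D = 11.0 − 3.811 = 7.189 mg/L.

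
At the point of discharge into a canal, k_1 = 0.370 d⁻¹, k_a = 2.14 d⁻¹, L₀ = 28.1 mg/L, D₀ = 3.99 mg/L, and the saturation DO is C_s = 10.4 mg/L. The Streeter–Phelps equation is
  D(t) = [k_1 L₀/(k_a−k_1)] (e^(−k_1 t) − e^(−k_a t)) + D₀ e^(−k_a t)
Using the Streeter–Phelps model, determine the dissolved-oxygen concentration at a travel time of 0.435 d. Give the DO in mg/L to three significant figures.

DO ≈ 6.14 mg/L

k_1 L₀/(k_a−k_1) = 0.370×28.1/(2.14−0.370) = 10.40/1.770 = 5.874 mg/L.
e^(−k_1 t) = e^(−0.370×0.4350) = 0.8513; e^(−k_a t) = e^(−2.14×0.4350) = 0.3942.
D = 5.874 × (0.8513 − 0.3942) + 3.99 × 0.3942 = 2.685 + 1.573 = 4.258 mg/L.
DO = C_s − D = 10.4 − 4.258 = 6.142 mg/L.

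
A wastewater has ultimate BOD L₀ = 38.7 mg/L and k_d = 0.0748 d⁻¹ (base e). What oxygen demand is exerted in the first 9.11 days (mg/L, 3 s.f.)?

y ≈ 19.1 mg/L

y_t = L₀(1 − e^(−k_d t)) = 38.7 × (1 − e^(−0.0748×9.11))
= 38.7 × (1 − 0.5059) = 38.7 × 0.4941 = 19.12 mg/L.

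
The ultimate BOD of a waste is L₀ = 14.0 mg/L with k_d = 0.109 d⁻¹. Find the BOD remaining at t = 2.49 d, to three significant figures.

L_t = L₀ e^(−k_d t) = 14.0 × e^(−0.109×2.49) = 14.0 × 0.7623 = 10.67 mg/L.

L ≈ 10.7 mg/L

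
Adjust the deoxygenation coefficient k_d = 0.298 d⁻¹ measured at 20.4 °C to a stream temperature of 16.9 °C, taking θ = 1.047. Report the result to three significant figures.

k_d ≈ 0.254 d⁻¹

k_d(T₂) = k_d(T₁) · θ^(T₂−T₁) = 0.298 × 1.047^(16.9−20.4)
= 0.298 × 1.047^-3.50 = 0.298 × 0.8515 = 0.2537 d⁻¹.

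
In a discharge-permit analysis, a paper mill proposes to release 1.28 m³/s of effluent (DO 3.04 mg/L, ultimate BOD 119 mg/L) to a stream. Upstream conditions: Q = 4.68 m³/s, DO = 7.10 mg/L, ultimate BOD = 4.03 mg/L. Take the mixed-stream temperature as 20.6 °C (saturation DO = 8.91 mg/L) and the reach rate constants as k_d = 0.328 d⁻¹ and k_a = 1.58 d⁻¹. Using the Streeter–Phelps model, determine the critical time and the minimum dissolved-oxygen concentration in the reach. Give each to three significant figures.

Mixed DO = (4.68×7.10 + 1.28×3.04)/(4.68+1.28) = 37.12/5.960 = 6.228 mg/L.
Mixed L₀ = (4.68×4.03 + 1.28×119)/(5.960) = 171.2/5.960 = 28.72 mg/L.
Initial deficit D₀ = C_s − DO₀ = 8.91 − 6.228 = 2.682 mg/L.
t_c = (1/1.252) ln[(1.58/0.328)(1 − 2.682×1.252/(0.328×28.72))] = 0.7987 × ln(3.100) = 0.9037 d.
D_c = (0.328/1.58) × 28.72 × e^(−0.328×0.9037) = 0.2076 × 28.72 × 0.7435 = 4.433 mg/L.
Minimum DO = 8.91 − 4.433 = 4.477 mg/L.

t_c ≈ 0.904 d; minimum DO ≈ 4.48 mg/L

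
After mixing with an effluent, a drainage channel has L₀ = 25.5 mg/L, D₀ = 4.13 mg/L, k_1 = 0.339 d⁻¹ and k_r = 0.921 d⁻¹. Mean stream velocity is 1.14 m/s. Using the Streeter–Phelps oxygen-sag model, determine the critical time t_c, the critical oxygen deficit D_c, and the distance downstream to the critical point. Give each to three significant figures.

At the critical point dD/dt = 0, so k_1 L₀ e^(−k_1 t) = k_r D. Substituting D(t) from the Streeter–Phelps equation and solving for t gives
t_c = ln[(k_r/k_1)(1 − D₀(k_r−k_1)/(k_1 L₀))] / (k_r−k_1).
Here k_r−k_1 = 0.5820 d⁻¹ and 1 − D₀(k_r−k_1)/(k_1 L₀) = 1 − 4.13×0.5820/(0.339×25.5) = 0.7219, so
t_c = ln(2.717 × 0.7219) / 0.5820 = 0.6737 / 0.5820 = 1.157 d.
D_c = (k_1/k_r) L₀ e^(−k_1 t_c) = (0.339/0.921) × 25.5 × e^(−0.339×1.157) = 0.3681 × 25.5 × 0.6754 = 6.340 mg/L.
x_c = v t_c = 1.14 m/s × 1.157 d × 86400 s/d = 114000 m ≈ 114 km.

t_c ≈ 1.16 d; D_c ≈ 6.34 mg/L; x_c ≈ 114 km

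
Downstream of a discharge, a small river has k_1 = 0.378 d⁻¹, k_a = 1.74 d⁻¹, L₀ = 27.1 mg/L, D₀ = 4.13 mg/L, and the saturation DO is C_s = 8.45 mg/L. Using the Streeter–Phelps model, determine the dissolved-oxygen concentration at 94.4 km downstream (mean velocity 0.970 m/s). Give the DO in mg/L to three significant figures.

Travel time t = x/v = 94.4 km / (0.970 m/s) = 94400 m / 0.970 m/s = 97320 s = 1.126 d.
k_1 L₀/(k_a−k_1) = 0.378×27.1/(1.74−0.378) = 10.24/1.362 = 7.521 mg/L.
e^(−k_1 t) = e^(−0.378×1.126) = 0.6533; e^(−k_a t) = e^(−1.74×1.126) = 0.1409.
D = 7.521 × (0.6533 − 0.1409) + 4.13 × 0.1409 = 3.854 + 0.5818 = 4.436 mg/L.
DO = C_s − D = 8.45 − 4.436 = 4.014 mg/L.

DO ≈ 4.01 mg/L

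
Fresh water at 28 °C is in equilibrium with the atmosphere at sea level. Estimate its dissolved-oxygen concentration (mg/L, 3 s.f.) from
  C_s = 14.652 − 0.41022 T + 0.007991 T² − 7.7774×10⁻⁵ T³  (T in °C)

C_s = 14.652 − 0.41022×28 + 0.007991×28² − 7.7774×10⁻⁵×28³ = 7.723 mg/L.

C_s ≈ 7.72 mg/L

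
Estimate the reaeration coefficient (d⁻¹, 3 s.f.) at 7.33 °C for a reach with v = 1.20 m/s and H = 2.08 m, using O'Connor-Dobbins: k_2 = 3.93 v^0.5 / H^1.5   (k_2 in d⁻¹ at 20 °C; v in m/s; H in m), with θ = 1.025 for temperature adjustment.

k_2 ≈ 1.05 d⁻¹

k_2(20) = 3.93 × 1.20^0.5 / 2.08^1.5 = 3.93 × 1.095 / 3.000 = 1.435 d⁻¹.
k_2(7.33) = 1.435 × 1.025^(7.33−20) = 1.435 × 0.7314 = 1.050 d⁻¹.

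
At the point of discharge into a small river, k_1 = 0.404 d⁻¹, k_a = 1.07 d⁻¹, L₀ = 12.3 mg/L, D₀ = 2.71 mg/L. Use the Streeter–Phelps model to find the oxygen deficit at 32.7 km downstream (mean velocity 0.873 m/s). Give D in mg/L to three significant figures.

D ≈ 3.27 mg/L

Travel time t = x/v = 32.7 km / (0.873 m/s) = 32700 m / 0.873 m/s = 37460 s = 0.4335 d.
k_1 L₀/(k_a−k_1) = 0.404×12.3/(1.07−0.404) = 4.969/0.6660 = 7.461 mg/L.
e^(−k_1 t) = e^(−0.404×0.4335) = 0.8393; e^(−k_a t) = e^(−1.07×0.4335) = 0.6288.
D = 7.461 × (0.8393 − 0.6288) + 2.71 × 0.6288 = 1.571 + 1.704 = 3.275 mg/L.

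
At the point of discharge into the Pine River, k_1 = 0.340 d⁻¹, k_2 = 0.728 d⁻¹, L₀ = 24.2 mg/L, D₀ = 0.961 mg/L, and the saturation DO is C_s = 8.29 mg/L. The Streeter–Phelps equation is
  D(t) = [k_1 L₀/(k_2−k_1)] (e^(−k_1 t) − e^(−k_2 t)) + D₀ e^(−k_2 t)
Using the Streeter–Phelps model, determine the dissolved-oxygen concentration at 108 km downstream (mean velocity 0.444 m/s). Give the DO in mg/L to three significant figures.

Travel time t = x/v = 108 km / (0.444 m/s) = 108000 m / 0.444 m/s = 243200 s = 2.815 d.
k_1 L₀/(k_2−k_1) = 0.340×24.2/(0.728−0.340) = 8.228/0.3880 = 21.21 mg/L.
e^(−k_1 t) = e^(−0.340×2.815) = 0.3840; e^(−k_2 t) = e^(−0.728×2.815) = 0.1288.
D = 21.21 × (0.3840 − 0.1288) + 0.961 × 0.1288 = 5.411 + 0.1238 = 5.535 mg/L.
DO = C_s − D = 8.29 − 5.535 = 2.755 mg/L.

DO ≈ 2.76 mg/L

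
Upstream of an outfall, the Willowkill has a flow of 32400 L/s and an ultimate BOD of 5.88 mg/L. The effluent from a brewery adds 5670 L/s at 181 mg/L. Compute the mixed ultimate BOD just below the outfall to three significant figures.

Flow-weighted mixing: C = (Q_r C_r + Q_w C_w)/(Q_r + Q_w)
= (32400×5.88 + 5670×181)/(32400 + 5670) = 1.217×10^6/38070 = 31.96 mg/L.

32.0 mg/L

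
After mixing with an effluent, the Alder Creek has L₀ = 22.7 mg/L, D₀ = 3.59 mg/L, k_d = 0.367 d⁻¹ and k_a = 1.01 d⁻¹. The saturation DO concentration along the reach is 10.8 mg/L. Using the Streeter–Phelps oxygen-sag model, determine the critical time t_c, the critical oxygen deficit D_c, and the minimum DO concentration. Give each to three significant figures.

t_c ≈ 1.07 d; D_c ≈ 5.57 mg/L; min DO ≈ 5.23 mg/L

At the critical point dD/dt = 0, so k_d L₀ e^(−k_d t) = k_a D. Substituting D(t) from the Streeter–Phelps equation and solving for t gives
t_c = ln[(k_a/k_d)(1 − D₀(k_a−k_d)/(k_d L₀))] / (k_a−k_d).
Here k_a−k_d = 0.6430 d⁻¹ and 1 − D₀(k_a−k_d)/(k_d L₀) = 1 − 3.59×0.6430/(0.367×22.7) = 0.7229, so
t_c = ln(2.752 × 0.7229) / 0.6430 = 0.6879 / 0.6430 = 1.070 d.
D_c = (k_d/k_a) L₀ e^(−k_d t_c) = (0.367/1.01) × 22.7 × e^(−0.367×1.070) = 0.3634 × 22.7 × 0.6753 = 5.570 mg/L.
Minimum DO = C_s − D_c = 10.8 − 5.570 = 5.230 mg/L.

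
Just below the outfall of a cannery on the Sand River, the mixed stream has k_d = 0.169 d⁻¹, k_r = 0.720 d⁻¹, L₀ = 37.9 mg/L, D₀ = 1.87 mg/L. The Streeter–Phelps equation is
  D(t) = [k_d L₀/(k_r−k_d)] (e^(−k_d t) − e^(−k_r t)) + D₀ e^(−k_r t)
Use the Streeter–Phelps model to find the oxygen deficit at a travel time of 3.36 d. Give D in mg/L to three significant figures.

k_d L₀/(k_r−k_d) = 0.169×37.9/(0.720−0.169) = 6.405/0.5510 = 11.62 mg/L.
e^(−k_d t) = e^(−0.169×3.360) = 0.5667; e^(−k_r t) = e^(−0.720×3.360) = 0.08899.
D = 11.62 × (0.5667 − 0.08899) + 1.87 × 0.08899 = 5.554 + 0.1664 = 5.720 mg/L.

D ≈ 5.72 mg/L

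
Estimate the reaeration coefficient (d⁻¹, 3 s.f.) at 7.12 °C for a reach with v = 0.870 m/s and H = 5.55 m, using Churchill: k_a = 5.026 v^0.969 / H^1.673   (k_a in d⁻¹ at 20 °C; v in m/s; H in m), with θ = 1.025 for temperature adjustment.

k_a ≈ 0.182 d⁻¹

k_a(20) = 5.026 × 0.870^0.969 / 5.55^1.673 = 5.026 × 0.8738 / 17.59 = 0.2497 d⁻¹.
k_a(7.12) = 0.2497 × 1.025^(7.12−20) = 0.2497 × 0.7276 = 0.1817 d⁻¹.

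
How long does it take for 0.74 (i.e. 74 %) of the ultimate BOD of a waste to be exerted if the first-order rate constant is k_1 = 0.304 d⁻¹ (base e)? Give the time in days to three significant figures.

y/L₀ = 1 − e^(−k_1 t) = 0.74 ⇒ e^(−k_1 t) = 0.260
t = −ln(0.260) / 0.304 = 1.347 / 0.304 = 4.431 d.

t ≈ 4.43 d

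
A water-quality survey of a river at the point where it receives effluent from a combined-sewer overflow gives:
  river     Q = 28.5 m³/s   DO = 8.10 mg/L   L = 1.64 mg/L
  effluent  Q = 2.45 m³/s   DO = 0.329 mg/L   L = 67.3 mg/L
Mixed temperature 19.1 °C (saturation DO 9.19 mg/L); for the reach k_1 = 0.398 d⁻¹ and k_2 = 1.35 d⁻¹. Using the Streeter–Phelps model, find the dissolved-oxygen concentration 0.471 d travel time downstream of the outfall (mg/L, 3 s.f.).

DO ≈ 7.43 mg/L

Mixed DO = (28.5×8.10 + 2.45×0.329)/(28.5+2.45) = 231.7/30.95 = 7.485 mg/L.
Mixed L₀ = (28.5×1.64 + 2.45×67.3)/(30.95) = 211.6/30.95 = 6.838 mg/L.
Initial deficit D₀ = C_s − DO₀ = 9.19 − 7.485 = 1.705 mg/L.
D(0.471) = [0.398×6.838/(1.35−0.398)](e^(−0.398×0.471) − e^(−1.35×0.471)) + 1.705 e^(−1.35×0.471)
= 2.859 × (0.8291 − 0.5295) + 1.705 × 0.5295 = 1.759 mg/L.
DO = 9.19 − 1.759 = 7.431 mg/L.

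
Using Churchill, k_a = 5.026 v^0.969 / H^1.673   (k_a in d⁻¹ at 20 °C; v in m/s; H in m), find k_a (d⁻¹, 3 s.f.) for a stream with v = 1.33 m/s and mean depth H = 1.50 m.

k_a ≈ 3.36 d⁻¹

k_a = 5.026 × 1.33^0.969 / 1.50^1.673 = 5.026 × 1.318 / 1.971 = 3.362 d⁻¹.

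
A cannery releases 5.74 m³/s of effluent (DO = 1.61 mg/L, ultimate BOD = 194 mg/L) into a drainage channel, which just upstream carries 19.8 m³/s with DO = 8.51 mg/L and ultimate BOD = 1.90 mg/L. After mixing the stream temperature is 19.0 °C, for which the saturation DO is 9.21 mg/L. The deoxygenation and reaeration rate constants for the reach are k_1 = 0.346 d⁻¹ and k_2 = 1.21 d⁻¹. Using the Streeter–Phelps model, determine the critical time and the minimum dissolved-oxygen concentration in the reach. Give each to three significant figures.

Mixed DO = (19.8×8.51 + 5.74×1.61)/(19.8+5.74) = 177.7/25.54 = 6.959 mg/L.
Mixed L₀ = (19.8×1.90 + 5.74×194)/(25.54) = 1151/25.54 = 45.07 mg/L.
Initial deficit D₀ = C_s − DO₀ = 9.21 − 6.959 = 2.251 mg/L.
t_c = (1/0.8640) ln[(1.21/0.346)(1 − 2.251×0.8640/(0.346×45.07))] = 1.157 × ln(3.061) = 1.295 d.
D_c = (0.346/1.21) × 45.07 × e^(−0.346×1.295) = 0.2860 × 45.07 × 0.6389 = 8.235 mg/L.
Minimum DO = 9.21 − 8.235 = 0.9754 mg/L.

t_c ≈ 1.29 d; minimum DO ≈ 0.975 mg/L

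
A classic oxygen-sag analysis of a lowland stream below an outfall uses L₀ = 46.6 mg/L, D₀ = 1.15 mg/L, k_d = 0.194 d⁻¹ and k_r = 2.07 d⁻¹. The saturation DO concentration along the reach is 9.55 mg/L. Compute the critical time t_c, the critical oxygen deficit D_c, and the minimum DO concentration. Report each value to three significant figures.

t_c ≈ 1.12 d; D_c ≈ 3.52 mg/L; min DO ≈ 6.03 mg/L

With k_r/k_d = 10.67 and 1 − D₀(k_r−k_d)/(k_d L₀) = 0.7614,
t_c = ln(10.67 × 0.7614) / (2.07 − 0.194) = ln(8.124) / 1.876 = 2.095/1.876 = 1.117 d.
D_c = (k_d/k_r) L₀ e^(−k_d t_c) = (0.194/2.07) × 46.6 × e^(−0.194×1.117) = 0.09372 × 46.6 × 0.8052 = 3.517 mg/L.
Minimum DO = C_s − D_c = 9.55 − 3.517 = 6.033 mg/L.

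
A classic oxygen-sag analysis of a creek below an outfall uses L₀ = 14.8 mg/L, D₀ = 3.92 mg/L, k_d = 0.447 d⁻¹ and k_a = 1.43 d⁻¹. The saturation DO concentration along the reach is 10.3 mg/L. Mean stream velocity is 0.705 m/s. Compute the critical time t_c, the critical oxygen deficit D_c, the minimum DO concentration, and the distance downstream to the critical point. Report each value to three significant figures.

t_c ≈ 0.294 d; D_c ≈ 4.06 mg/L; min DO ≈ 6.24 mg/L; x_c ≈ 17.9 km

t_c = [1/(k_a−k_d)] ln[(k_a/k_d)(1 − D₀(k_a−k_d)/(k_d L₀))]
= [1/(1.43−0.447)] ln[(1.43/0.447)(1 − 3.92×0.9830/(0.447×14.8))]
= (1/0.9830) ln[3.199 × 0.4175] = 1.017 × ln(1.336) = 1.017 × 0.2895 = 0.2945 d.
D_c = (k_d/k_a) L₀ e^(−k_d t_c) = (0.447/1.43) × 14.8 × e^(−0.447×0.2945) = 0.3126 × 14.8 × 0.8767 = 4.056 mg/L.
Minimum DO = C_s − D_c = 10.3 − 4.056 = 6.244 mg/L.
x_c = v t_c = 0.705 m/s × 0.2945 d × 86400 s/d = 17940 m ≈ 17.9 km.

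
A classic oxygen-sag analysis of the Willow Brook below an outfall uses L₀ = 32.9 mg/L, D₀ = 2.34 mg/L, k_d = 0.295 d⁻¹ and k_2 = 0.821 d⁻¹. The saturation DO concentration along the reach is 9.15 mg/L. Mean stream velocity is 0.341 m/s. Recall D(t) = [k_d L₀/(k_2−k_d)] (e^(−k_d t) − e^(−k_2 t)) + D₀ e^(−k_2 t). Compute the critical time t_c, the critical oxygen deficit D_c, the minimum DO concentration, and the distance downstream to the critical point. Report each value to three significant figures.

At the critical point dD/dt = 0, so k_d L₀ e^(−k_d t) = k_2 D. Substituting D(t) from the Streeter–Phelps equation and solving for t gives
t_c = ln[(k_2/k_d)(1 − D₀(k_2−k_d)/(k_d L₀))] / (k_2−k_d).
Here k_2−k_d = 0.5260 d⁻¹ and 1 − D₀(k_2−k_d)/(k_d L₀) = 1 − 2.34×0.5260/(0.295×32.9) = 0.8732, so
t_c = ln(2.783 × 0.8732) / 0.5260 = 0.8879 / 0.5260 = 1.688 d.
D_c = (k_d/k_2) L₀ e^(−k_d t_c) = (0.295/0.821) × 32.9 × e^(−0.295×1.688) = 0.3593 × 32.9 × 0.6078 = 7.185 mg/L.
Minimum DO = C_s − D_c = 9.15 − 7.185 = 1.965 mg/L.
x_c = v t_c = 0.341 m/s × 1.688 d × 86400 s/d = 49740 m ≈ 49.7 km.

t_c ≈ 1.69 d; D_c ≈ 7.18 mg/L; min DO ≈ 1.97 mg/L; x_c ≈ 49.7 km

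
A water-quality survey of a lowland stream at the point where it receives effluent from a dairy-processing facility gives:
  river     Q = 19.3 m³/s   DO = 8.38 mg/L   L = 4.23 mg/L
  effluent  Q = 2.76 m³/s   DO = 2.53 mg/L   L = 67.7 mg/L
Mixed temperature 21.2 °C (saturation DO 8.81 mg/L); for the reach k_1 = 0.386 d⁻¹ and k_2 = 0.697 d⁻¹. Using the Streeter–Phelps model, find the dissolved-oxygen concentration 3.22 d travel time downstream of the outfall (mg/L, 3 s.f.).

DO ≈ 5.93 mg/L

Mixed DO = (19.3×8.38 + 2.76×2.53)/(19.3+2.76) = 168.7/22.06 = 7.648 mg/L.
Mixed L₀ = (19.3×4.23 + 2.76×67.7)/(22.06) = 268.5/22.06 = 12.17 mg/L.
Initial deficit D₀ = C_s − DO₀ = 8.81 − 7.648 = 1.162 mg/L.
D(3.22) = [0.386×12.17/(0.697−0.386)](e^(−0.386×3.22) − e^(−0.697×3.22)) + 1.162 e^(−0.697×3.22)
= 15.11 × (0.2885 − 0.1060) + 1.162 × 0.1060 = 2.881 mg/L.
DO = 8.81 − 2.881 = 5.929 mg/L.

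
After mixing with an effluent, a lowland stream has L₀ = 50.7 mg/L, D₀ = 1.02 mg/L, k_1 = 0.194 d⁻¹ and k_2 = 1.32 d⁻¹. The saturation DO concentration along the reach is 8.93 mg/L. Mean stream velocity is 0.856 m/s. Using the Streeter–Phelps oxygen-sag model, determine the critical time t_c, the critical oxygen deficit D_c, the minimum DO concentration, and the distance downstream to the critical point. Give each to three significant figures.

With k_2/k_1 = 6.804 and 1 − D₀(k_2−k_1)/(k_1 L₀) = 0.8832,
t_c = ln(6.804 × 0.8832) / (1.32 − 0.194) = ln(6.010) / 1.126 = 1.793/1.126 = 1.593 d.
D_c = (k_1/k_2) L₀ e^(−k_1 t_c) = (0.194/1.32) × 50.7 × e^(−0.194×1.593) = 0.1470 × 50.7 × 0.7342 = 5.471 mg/L.
Minimum DO = C_s − D_c = 8.93 − 5.471 = 3.459 mg/L.
x_c = v t_c = 0.856 m/s × 1.593 d × 86400 s/d = 117800 m ≈ 118 km.

t_c ≈ 1.59 d; D_c ≈ 5.47 mg/L; min DO ≈ 3.46 mg/L; x_c ≈ 118 km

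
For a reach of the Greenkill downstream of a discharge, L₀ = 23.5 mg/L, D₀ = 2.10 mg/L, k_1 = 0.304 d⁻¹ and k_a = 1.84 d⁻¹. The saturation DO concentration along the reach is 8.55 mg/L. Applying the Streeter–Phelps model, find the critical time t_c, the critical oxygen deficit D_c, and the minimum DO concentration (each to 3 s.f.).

t_c ≈ 0.781 d; D_c ≈ 3.06 mg/L; min DO ≈ 5.49 mg/L

t_c = [1/(k_a−k_1)] ln[(k_a/k_1)(1 − D₀(k_a−k_1)/(k_1 L₀))]
= [1/(1.84−0.304)] ln[(1.84/0.304)(1 − 2.10×1.536/(0.304×23.5))]
= (1/1.536) ln[6.053 × 0.5485] = 0.6510 × ln(3.320) = 0.6510 × 1.200 = 0.7812 d.
D_c = (k_1/k_a) L₀ e^(−k_1 t_c) = (0.304/1.84) × 23.5 × e^(−0.304×0.7812) = 0.1652 × 23.5 × 0.7886 = 3.062 mg/L.
Minimum DO = C_s − D_c = 8.55 − 3.062 = 5.488 mg/L.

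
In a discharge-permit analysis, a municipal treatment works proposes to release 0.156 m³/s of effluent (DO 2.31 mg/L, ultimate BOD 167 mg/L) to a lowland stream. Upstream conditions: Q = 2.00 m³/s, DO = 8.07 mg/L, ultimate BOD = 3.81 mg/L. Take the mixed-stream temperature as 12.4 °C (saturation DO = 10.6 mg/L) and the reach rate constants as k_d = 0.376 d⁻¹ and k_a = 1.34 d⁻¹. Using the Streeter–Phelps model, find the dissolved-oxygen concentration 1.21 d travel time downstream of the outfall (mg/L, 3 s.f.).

DO ≈ 7.36 mg/L

Mixed DO = (2.00×8.07 + 0.156×2.31)/(2.00+0.156) = 16.50/2.156 = 7.653 mg/L.
Mixed L₀ = (2.00×3.81 + 0.156×167)/(2.156) = 33.67/2.156 = 15.62 mg/L.
Initial deficit D₀ = C_s − DO₀ = 10.6 − 7.653 = 2.947 mg/L.
D(1.21) = [0.376×15.62/(1.34−0.376)](e^(−0.376×1.21) − e^(−1.34×1.21)) + 2.947 e^(−1.34×1.21)
= 6.092 × (0.6345 − 0.1976) + 2.947 × 0.1976 = 3.243 mg/L.
DO = 10.6 − 3.243 = 7.357 mg/L.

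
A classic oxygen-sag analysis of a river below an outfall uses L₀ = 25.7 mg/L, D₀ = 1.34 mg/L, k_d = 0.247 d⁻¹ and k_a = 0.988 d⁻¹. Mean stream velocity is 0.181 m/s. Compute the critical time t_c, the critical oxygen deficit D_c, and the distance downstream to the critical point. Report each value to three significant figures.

t_c = [1/(k_a−k_d)] ln[(k_a/k_d)(1 − D₀(k_a−k_d)/(k_d L₀))]
= [1/(0.988−0.247)] ln[(0.988/0.247)(1 − 1.34×0.7410/(0.247×25.7))]
= (1/0.7410) ln[4.000 × 0.8436] = 1.350 × ln(3.374) = 1.350 × 1.216 = 1.641 d.
L(t_c) = L₀ e^(−k_d t_c) = 25.7 × 0.6667 = 17.13 mg/L, and at the critical point k_a D_c = k_d L, so D_c = (0.247/0.988) × 17.13 = 4.284 mg/L.
x_c = v t_c = 0.181 m/s × 1.641 d × 86400 s/d = 25670 m ≈ 25.7 km.

t_c ≈ 1.64 d; D_c ≈ 4.28 mg/L; x_c ≈ 25.7 km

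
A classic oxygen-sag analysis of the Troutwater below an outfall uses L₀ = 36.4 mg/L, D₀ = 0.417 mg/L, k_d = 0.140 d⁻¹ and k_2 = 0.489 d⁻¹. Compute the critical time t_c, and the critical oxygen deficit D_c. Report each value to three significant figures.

t_c = [1/(k_2−k_d)] ln[(k_2/k_d)(1 − D₀(k_2−k_d)/(k_d L₀))]
= [1/(0.489−0.140)] ln[(0.489/0.140)(1 − 0.417×0.3490/(0.140×36.4))]
= (1/0.3490) ln[3.493 × 0.9714] = 2.865 × ln(3.393) = 2.865 × 1.222 = 3.501 d.
L(t_c) = L₀ e^(−k_d t_c) = 36.4 × 0.6126 = 22.30 mg/L, and at the critical point k_2 D_c = k_d L, so D_c = (0.140/0.489) × 22.30 = 6.384 mg/L.

t_c ≈ 3.50 d; D_c ≈ 6.38 mg/L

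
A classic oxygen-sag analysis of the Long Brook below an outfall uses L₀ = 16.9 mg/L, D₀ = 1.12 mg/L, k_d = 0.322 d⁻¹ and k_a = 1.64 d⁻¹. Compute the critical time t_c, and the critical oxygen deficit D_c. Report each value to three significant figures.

t_c ≈ 0.995 d; D_c ≈ 2.41 mg/L

At the critical point dD/dt = 0, so k_d L₀ e^(−k_d t) = k_a D. Substituting D(t) from the Streeter–Phelps equation and solving for t gives
t_c = ln[(k_a/k_d)(1 − D₀(k_a−k_d)/(k_d L₀))] / (k_a−k_d).
Here k_a−k_d = 1.318 d⁻¹ and 1 − D₀(k_a−k_d)/(k_d L₀) = 1 − 1.12×1.318/(0.322×16.9) = 0.7287, so
t_c = ln(5.093 × 0.7287) / 1.318 = 1.311 / 1.318 = 0.9950 d.
D_c = (k_d/k_a) L₀ e^(−k_d t_c) = (0.322/1.64) × 16.9 × e^(−0.322×0.9950) = 0.1963 × 16.9 × 0.7259 = 2.409 mg/L.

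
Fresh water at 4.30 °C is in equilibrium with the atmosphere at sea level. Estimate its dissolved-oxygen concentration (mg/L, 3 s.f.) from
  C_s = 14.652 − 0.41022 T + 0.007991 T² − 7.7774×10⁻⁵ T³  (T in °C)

C_s ≈ 13.0 mg/L

C_s = 14.652 − 0.41022×4.30 + 0.007991×4.30² − 7.7774×10⁻⁵×4.30³ = 13.03 mg/L.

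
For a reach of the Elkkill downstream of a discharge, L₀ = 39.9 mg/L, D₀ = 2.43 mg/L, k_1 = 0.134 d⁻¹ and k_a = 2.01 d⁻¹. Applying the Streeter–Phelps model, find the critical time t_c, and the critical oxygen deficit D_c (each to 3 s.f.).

At the critical point dD/dt = 0, so k_1 L₀ e^(−k_1 t) = k_a D. Substituting D(t) from the Streeter–Phelps equation and solving for t gives
t_c = ln[(k_a/k_1)(1 − D₀(k_a−k_1)/(k_1 L₀))] / (k_a−k_1).
Here k_a−k_1 = 1.876 d⁻¹ and 1 − D₀(k_a−k_1)/(k_1 L₀) = 1 − 2.43×1.876/(0.134×39.9) = 0.1474, so
t_c = ln(15.00 × 0.1474) / 1.876 = 0.7932 / 1.876 = 0.4228 d.
L(t_c) = L₀ e^(−k_1 t_c) = 39.9 × 0.9449 = 37.70 mg/L, and at the critical point k_a D_c = k_1 L, so D_c = (0.134/2.01) × 37.70 = 2.513 mg/L.

t_c ≈ 0.423 d; D_c ≈ 2.51 mg/L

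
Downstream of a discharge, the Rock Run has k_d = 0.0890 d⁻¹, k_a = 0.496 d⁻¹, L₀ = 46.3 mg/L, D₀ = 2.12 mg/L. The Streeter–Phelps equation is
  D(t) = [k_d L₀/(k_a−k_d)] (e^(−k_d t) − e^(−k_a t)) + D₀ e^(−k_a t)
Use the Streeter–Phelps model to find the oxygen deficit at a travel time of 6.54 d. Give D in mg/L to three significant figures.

D ≈ 5.34 mg/L

k_d L₀/(k_a−k_d) = 0.0890×46.3/(0.496−0.0890) = 4.121/0.4070 = 10.12 mg/L.
e^(−k_d t) = e^(−0.0890×6.540) = 0.5587; e^(−k_a t) = e^(−0.496×6.540) = 0.03901.
D = 10.12 × (0.5587 − 0.03901) + 2.12 × 0.03901 = 5.262 + 0.08271 = 5.345 mg/L.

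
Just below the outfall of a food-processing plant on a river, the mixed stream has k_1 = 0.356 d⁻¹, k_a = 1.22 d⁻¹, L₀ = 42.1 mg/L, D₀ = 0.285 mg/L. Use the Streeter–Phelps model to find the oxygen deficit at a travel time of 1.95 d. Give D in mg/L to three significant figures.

D ≈ 7.08 mg/L

k_1 L₀/(k_a−k_1) = 0.356×42.1/(1.22−0.356) = 14.99/0.8640 = 17.35 mg/L.
e^(−k_1 t) = e^(−0.356×1.950) = 0.4995; e^(−k_a t) = e^(−1.22×1.950) = 0.09264.
D = 17.35 × (0.4995 − 0.09264) + 0.285 × 0.09264 = 7.057 + 0.02640 = 7.084 mg/L.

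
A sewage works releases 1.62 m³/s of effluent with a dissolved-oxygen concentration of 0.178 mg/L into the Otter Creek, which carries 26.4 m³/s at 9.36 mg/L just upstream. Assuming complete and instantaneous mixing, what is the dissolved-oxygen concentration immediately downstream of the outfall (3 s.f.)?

8.83 mg/L

Flow-weighted mixing: C = (Q_r C_r + Q_w C_w)/(Q_r + Q_w)
= (26.4×9.36 + 1.62×0.178)/(26.4 + 1.62) = 247.4/28.02 = 8.829 mg/L.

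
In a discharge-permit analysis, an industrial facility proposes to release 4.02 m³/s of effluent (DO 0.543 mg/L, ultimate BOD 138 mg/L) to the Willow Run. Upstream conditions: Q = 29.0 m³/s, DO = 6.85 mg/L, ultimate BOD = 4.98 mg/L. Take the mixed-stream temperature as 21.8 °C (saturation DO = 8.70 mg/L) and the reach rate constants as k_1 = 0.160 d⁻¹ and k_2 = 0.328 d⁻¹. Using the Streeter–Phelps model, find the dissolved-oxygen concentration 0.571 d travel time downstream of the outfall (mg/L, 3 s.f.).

Mixed DO = (29.0×6.85 + 4.02×0.543)/(29.0+4.02) = 200.8/33.02 = 6.082 mg/L.
Mixed L₀ = (29.0×4.98 + 4.02×138)/(33.02) = 699.2/33.02 = 21.17 mg/L.
Initial deficit D₀ = C_s − DO₀ = 8.70 − 6.082 = 2.618 mg/L.
D(0.571) = [0.160×21.17/(0.328−0.160)](e^(−0.160×0.571) − e^(−0.328×0.571)) + 2.618 e^(−0.328×0.571)
= 20.17 × (0.9127 − 0.8292) + 2.618 × 0.8292 = 3.854 mg/L.
DO = 8.70 − 3.854 = 4.846 mg/L.

DO ≈ 4.85 mg/L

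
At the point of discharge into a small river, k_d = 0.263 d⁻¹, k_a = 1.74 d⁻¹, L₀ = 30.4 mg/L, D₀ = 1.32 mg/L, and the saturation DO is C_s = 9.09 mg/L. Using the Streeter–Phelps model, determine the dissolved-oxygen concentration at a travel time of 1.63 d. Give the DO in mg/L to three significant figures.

k_d L₀/(k_a−k_d) = 0.263×30.4/(1.74−0.263) = 7.995/1.477 = 5.413 mg/L.
e^(−k_d t) = e^(−0.263×1.630) = 0.6514; e^(−k_a t) = e^(−1.74×1.630) = 0.05865.
D = 5.413 × (0.6514 − 0.05865) + 1.32 × 0.05865 = 3.208 + 0.07742 = 3.286 mg/L.
DO = C_s − D = 9.09 − 3.286 = 5.804 mg/L.

DO ≈ 5.80 mg/L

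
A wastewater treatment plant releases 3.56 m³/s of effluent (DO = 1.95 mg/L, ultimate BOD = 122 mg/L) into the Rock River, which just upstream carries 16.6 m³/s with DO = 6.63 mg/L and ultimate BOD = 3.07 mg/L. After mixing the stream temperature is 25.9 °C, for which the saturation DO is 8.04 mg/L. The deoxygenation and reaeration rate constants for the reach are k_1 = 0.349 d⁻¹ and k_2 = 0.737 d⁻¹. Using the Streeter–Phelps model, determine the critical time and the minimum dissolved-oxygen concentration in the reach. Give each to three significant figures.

t_c ≈ 1.65 d; minimum DO ≈ 1.62 mg/L

Mixed DO = (16.6×6.63 + 3.56×1.95)/(16.6+3.56) = 117.0/20.16 = 5.804 mg/L.
Mixed L₀ = (16.6×3.07 + 3.56×122)/(20.16) = 485.3/20.16 = 24.07 mg/L.
Initial deficit D₀ = C_s − DO₀ = 8.04 − 5.804 = 2.236 mg/L.
t_c = (1/0.3880) ln[(0.737/0.349)(1 − 2.236×0.3880/(0.349×24.07))] = 2.577 × ln(1.894) = 1.646 d.
D_c = (0.349/0.737) × 24.07 × e^(−0.349×1.646) = 0.4735 × 24.07 × 0.5631 = 6.419 mg/L.
Minimum DO = 8.04 − 6.419 = 1.621 mg/L.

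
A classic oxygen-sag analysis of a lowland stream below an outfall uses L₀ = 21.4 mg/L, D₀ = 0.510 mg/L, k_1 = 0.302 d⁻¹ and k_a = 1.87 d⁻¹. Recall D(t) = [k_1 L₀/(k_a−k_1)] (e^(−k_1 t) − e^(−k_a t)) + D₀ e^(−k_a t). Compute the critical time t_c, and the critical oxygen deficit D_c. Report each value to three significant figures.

t_c ≈ 1.08 d; D_c ≈ 2.50 mg/L

With k_a/k_1 = 6.192 and 1 − D₀(k_a−k_1)/(k_1 L₀) = 0.8763,
t_c = ln(6.192 × 0.8763) / (1.87 − 0.302) = ln(5.426) / 1.568 = 1.691/1.568 = 1.079 d.
D_c = (k_1/k_a) L₀ e^(−k_1 t_c) = (0.302/1.87) × 21.4 × e^(−0.302×1.079) = 0.1615 × 21.4 × 0.7220 = 2.495 mg/L.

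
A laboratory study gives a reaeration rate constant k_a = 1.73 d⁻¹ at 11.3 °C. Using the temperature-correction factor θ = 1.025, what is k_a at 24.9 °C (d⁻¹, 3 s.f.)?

k_a(T₂) = k_a(T₁) · θ^(T₂−T₁) = 1.73 × 1.025^(24.9−11.3)
= 1.73 × 1.025^13.6 = 1.73 × 1.399 = 2.420 d⁻¹.

k_a ≈ 2.42 d⁻¹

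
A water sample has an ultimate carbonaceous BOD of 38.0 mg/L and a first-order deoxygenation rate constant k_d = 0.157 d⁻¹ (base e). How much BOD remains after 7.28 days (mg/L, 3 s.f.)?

L ≈ 12.1 mg/L

L_t = L₀ e^(−k_d t) = 38.0 × e^(−0.157×7.28) = 38.0 × 0.3189 = 12.12 mg/L.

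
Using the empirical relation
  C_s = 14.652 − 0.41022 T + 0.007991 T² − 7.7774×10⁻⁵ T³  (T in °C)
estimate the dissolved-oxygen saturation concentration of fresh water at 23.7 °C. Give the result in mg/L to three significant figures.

C_s = 14.652 − 0.41022×23.7 + 0.007991×23.7² − 7.7774×10⁻⁵×23.7³ = 8.383 mg/L.

C_s ≈ 8.38 mg/L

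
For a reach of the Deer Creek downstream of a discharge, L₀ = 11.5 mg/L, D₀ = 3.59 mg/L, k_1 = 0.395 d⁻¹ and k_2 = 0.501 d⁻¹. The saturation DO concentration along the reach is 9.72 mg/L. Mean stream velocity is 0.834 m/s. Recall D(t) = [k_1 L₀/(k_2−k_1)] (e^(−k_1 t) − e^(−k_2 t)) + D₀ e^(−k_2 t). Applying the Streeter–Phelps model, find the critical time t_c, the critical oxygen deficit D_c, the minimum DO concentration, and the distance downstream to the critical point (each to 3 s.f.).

t_c ≈ 1.42 d; D_c ≈ 5.18 mg/L; min DO ≈ 4.54 mg/L; x_c ≈ 102 km

With k_2/k_1 = 1.268 and 1 − D₀(k_2−k_1)/(k_1 L₀) = 0.9162,
t_c = ln(1.268 × 0.9162) / (0.501 − 0.395) = ln(1.162) / 0.1060 = 0.1502/0.1060 = 1.417 d.
L(t_c) = L₀ e^(−k_1 t_c) = 11.5 × 0.5713 = 6.570 mg/L, and at the critical point k_2 D_c = k_1 L, so D_c = (0.395/0.501) × 6.570 = 5.180 mg/L.
Minimum DO = C_s − D_c = 9.72 − 5.180 = 4.540 mg/L.
x_c = v t_c = 0.834 m/s × 1.417 d × 86400 s/d = 102100 m ≈ 102 km.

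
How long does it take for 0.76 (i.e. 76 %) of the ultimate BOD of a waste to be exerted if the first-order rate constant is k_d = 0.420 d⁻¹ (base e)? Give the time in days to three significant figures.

t ≈ 3.40 d

y/L₀ = 1 − e^(−k_d t) = 0.76 ⇒ e^(−k_d t) = 0.240
t = −ln(0.240) / 0.420 = 1.427 / 0.420 = 3.398 d.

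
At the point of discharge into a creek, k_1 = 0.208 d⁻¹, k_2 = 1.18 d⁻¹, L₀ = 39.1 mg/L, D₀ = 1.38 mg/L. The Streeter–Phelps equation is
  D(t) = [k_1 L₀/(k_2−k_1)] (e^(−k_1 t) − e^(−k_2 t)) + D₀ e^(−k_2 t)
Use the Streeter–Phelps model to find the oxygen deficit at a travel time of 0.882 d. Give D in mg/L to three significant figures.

D ≈ 4.50 mg/L

k_1 L₀/(k_2−k_1) = 0.208×39.1/(1.18−0.208) = 8.133/0.9720 = 8.367 mg/L.
e^(−k_1 t) = e^(−0.208×0.8820) = 0.8324; e^(−k_2 t) = e^(−1.18×0.8820) = 0.3532.
D = 8.367 × (0.8324 − 0.3532) + 1.38 × 0.3532 = 4.010 + 0.4874 = 4.497 mg/L.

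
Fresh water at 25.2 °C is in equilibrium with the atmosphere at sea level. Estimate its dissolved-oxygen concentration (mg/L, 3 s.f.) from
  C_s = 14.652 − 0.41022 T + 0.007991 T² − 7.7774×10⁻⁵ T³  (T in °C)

C_s = 14.652 − 0.41022×25.2 + 0.007991×25.2² − 7.7774×10⁻⁵×25.2³ = 8.144 mg/L.

C_s ≈ 8.14 mg/L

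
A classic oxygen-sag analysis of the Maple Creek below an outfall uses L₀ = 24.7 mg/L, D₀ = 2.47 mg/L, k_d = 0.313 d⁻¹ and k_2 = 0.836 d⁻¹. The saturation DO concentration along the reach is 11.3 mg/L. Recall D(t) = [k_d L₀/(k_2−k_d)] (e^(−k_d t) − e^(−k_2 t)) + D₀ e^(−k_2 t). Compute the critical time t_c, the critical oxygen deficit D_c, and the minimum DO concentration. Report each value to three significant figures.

At the critical point dD/dt = 0, so k_d L₀ e^(−k_d t) = k_2 D. Substituting D(t) from the Streeter–Phelps equation and solving for t gives
t_c = ln[(k_2/k_d)(1 − D₀(k_2−k_d)/(k_d L₀))] / (k_2−k_d).
Here k_2−k_d = 0.5230 d⁻¹ and 1 − D₀(k_2−k_d)/(k_d L₀) = 1 − 2.47×0.5230/(0.313×24.7) = 0.8329, so
t_c = ln(2.671 × 0.8329) / 0.5230 = 0.7996 / 0.5230 = 1.529 d.
D_c = (k_d/k_2) L₀ e^(−k_d t_c) = (0.313/0.836) × 24.7 × e^(−0.313×1.529) = 0.3744 × 24.7 × 0.6197 = 5.731 mg/L.
Minimum DO = C_s − D_c = 11.3 − 5.731 = 5.569 mg/L.

t_c ≈ 1.53 d; D_c ≈ 5.73 mg/L; min DO ≈ 5.57 mg/L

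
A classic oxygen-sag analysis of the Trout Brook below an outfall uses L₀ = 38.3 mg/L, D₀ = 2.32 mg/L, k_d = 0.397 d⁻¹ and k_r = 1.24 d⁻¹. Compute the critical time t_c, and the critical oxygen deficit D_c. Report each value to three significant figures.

t_c ≈ 1.19 d; D_c ≈ 7.65 mg/L

t_c = [1/(k_r−k_d)] ln[(k_r/k_d)(1 − D₀(k_r−k_d)/(k_d L₀))]
= [1/(1.24−0.397)] ln[(1.24/0.397)(1 − 2.32×0.8430/(0.397×38.3))]
= (1/0.8430) ln[3.123 × 0.8714] = 1.186 × ln(2.722) = 1.186 × 1.001 = 1.188 d.
D_c = (k_d/k_r) L₀ e^(−k_d t_c) = (0.397/1.24) × 38.3 × e^(−0.397×1.188) = 0.3202 × 38.3 × 0.6241 = 7.652 mg/L.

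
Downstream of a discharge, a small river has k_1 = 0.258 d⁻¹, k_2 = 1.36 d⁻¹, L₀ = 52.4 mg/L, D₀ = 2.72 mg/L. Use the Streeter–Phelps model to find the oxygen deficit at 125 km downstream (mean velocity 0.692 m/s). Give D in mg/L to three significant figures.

Travel time t = x/v = 125 km / (0.692 m/s) = 125000 m / 0.692 m/s = 180600 s = 2.091 d.
k_1 L₀/(k_2−k_1) = 0.258×52.4/(1.36−0.258) = 13.52/1.102 = 12.27 mg/L.
e^(−k_1 t) = e^(−0.258×2.091) = 0.5831; e^(−k_2 t) = e^(−1.36×2.091) = 0.05823.
D = 12.27 × (0.5831 − 0.05823) + 2.72 × 0.05823 = 6.439 + 0.1584 = 6.597 mg/L.

D ≈ 6.60 mg/L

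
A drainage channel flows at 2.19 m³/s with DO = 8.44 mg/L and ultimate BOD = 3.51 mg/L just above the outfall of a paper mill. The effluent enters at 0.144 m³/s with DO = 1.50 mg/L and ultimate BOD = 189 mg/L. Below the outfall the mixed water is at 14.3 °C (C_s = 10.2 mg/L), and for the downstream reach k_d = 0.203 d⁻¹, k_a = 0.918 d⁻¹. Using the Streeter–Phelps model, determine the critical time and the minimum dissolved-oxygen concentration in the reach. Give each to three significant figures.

t_c ≈ 1.10 d; minimum DO ≈ 7.55 mg/L

Mixed DO = (2.19×8.44 + 0.144×1.50)/(2.19+0.144) = 18.70/2.334 = 8.012 mg/L.
Mixed L₀ = (2.19×3.51 + 0.144×189)/(2.334) = 34.90/2.334 = 14.95 mg/L.
Initial deficit D₀ = C_s − DO₀ = 10.2 − 8.012 = 2.188 mg/L.
t_c = (1/0.7150) ln[(0.918/0.203)(1 − 2.188×0.7150/(0.203×14.95))] = 1.399 × ln(2.192) = 1.097 d.
D_c = (0.203/0.918) × 14.95 × e^(−0.203×1.097) = 0.2211 × 14.95 × 0.8003 = 2.646 mg/L.
Minimum DO = 10.2 − 2.646 = 7.554 mg/L.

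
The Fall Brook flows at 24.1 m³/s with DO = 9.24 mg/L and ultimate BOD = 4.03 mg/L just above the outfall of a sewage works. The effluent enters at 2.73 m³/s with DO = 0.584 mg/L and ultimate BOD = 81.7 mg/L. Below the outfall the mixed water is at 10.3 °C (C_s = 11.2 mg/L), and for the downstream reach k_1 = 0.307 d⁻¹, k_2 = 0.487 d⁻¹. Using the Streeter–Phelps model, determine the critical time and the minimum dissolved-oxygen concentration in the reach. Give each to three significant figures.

Mixed DO = (24.1×9.24 + 2.73×0.584)/(24.1+2.73) = 224.3/26.83 = 8.359 mg/L.
Mixed L₀ = (24.1×4.03 + 2.73×81.7)/(26.83) = 320.2/26.83 = 11.93 mg/L.
Initial deficit D₀ = C_s − DO₀ = 11.2 − 8.359 = 2.841 mg/L.
t_c = (1/0.1800) ln[(0.487/0.307)(1 − 2.841×0.1800/(0.307×11.93))] = 5.556 × ln(1.365) = 1.728 d.
D_c = (0.307/0.487) × 11.93 × e^(−0.307×1.728) = 0.6304 × 11.93 × 0.5883 = 4.425 mg/L.
Minimum DO = 11.2 − 4.425 = 6.775 mg/L.

t_c ≈ 1.73 d; minimum DO ≈ 6.77 mg/L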